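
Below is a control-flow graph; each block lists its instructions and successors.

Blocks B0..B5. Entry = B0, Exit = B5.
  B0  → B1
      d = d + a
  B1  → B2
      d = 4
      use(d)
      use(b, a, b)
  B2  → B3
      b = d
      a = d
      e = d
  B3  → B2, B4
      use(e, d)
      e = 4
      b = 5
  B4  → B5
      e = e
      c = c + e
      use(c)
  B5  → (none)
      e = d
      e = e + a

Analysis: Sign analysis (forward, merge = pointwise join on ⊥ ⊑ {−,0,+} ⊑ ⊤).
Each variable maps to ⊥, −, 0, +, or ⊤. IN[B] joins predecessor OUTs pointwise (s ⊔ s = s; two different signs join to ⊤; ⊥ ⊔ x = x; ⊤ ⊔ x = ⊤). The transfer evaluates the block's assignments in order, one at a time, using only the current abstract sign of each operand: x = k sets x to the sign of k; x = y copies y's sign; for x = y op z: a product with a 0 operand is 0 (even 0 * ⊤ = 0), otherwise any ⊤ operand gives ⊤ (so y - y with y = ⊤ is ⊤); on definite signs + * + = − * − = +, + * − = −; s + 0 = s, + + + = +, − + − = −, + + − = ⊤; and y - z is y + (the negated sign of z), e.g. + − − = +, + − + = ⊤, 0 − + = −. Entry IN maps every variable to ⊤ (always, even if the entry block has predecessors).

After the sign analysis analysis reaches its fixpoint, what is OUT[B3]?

Answer: {a: +, b: +, c: ⊤, d: +, e: +, f: ⊤}

Derivation:
Per-block solution:
  B0: | IN=(all ⊤) | OUT=(all ⊤)
  B1: | IN=(all ⊤) | OUT={d:+; rest ⊤}
  B2: | IN={d:+; rest ⊤} | OUT={a:+, b:+, d:+, e:+; rest ⊤}
  B3: | IN={a:+, b:+, d:+, e:+; rest ⊤} | OUT={a:+, b:+, d:+, e:+; rest ⊤}
  B4: | IN={a:+, b:+, d:+, e:+; rest ⊤} | OUT={a:+, b:+, d:+, e:+; rest ⊤}
  B5: | IN={a:+, b:+, d:+, e:+; rest ⊤} | OUT={a:+, b:+, d:+, e:+; rest ⊤}

Merge at B3: IN[B3] = OUT[B2] = {a: +, b: +, c: ⊤, d: +, e: +, f: ⊤}
Applying B3's transfer function to that IN value gives OUT[B3] (row B3 above).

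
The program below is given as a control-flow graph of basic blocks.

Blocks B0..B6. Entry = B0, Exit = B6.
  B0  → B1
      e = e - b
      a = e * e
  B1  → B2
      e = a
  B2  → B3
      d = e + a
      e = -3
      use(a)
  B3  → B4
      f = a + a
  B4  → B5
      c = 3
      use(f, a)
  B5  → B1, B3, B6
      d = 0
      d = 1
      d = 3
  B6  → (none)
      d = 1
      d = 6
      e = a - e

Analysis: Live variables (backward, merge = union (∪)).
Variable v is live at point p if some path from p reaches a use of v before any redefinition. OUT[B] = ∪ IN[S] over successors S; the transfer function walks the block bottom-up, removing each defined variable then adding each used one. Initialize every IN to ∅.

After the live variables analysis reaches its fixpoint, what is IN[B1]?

Answer: {a}

Trace:
Fixpoint table:
  B0:  IN={b, e}  OUT={a}
  B1:  IN={a}  OUT={a, e}
  B2:  IN={a, e}  OUT={a, e}
  B3:  IN={a, e}  OUT={a, e, f}
  B4:  IN={a, e, f}  OUT={a, e}
  B5:  IN={a, e}  OUT={a, e}
  B6:  IN={a, e}  OUT={}

Merge at B1: OUT[B1] = IN[B2] = {a, e}
Applying B1's transfer function to that OUT value gives IN[B1] (row B1 above).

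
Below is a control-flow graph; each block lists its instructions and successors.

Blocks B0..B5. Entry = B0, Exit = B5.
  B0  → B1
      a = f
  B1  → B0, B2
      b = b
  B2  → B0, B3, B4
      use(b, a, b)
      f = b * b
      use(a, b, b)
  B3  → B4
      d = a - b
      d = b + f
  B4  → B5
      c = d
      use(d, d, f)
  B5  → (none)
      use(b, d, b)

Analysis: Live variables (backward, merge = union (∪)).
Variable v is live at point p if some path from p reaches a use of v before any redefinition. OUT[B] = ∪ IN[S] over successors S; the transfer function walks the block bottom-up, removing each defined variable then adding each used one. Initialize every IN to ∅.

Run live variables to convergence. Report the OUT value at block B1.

Answer: {a, b, d, f}

Trace:
Converged values:
  B0:  IN={b, d, f}  OUT={a, b, d, f}
  B1:  IN={a, b, d, f}  OUT={a, b, d, f}
  B2:  IN={a, b, d}  OUT={a, b, d, f}
  B3:  IN={a, b, f}  OUT={b, d, f}
  B4:  IN={b, d, f}  OUT={b, d}
  B5:  IN={b, d}  OUT={}

Merge at B1: OUT[B1] = IN[B0] ⊔ IN[B2] = {a, b, d, f}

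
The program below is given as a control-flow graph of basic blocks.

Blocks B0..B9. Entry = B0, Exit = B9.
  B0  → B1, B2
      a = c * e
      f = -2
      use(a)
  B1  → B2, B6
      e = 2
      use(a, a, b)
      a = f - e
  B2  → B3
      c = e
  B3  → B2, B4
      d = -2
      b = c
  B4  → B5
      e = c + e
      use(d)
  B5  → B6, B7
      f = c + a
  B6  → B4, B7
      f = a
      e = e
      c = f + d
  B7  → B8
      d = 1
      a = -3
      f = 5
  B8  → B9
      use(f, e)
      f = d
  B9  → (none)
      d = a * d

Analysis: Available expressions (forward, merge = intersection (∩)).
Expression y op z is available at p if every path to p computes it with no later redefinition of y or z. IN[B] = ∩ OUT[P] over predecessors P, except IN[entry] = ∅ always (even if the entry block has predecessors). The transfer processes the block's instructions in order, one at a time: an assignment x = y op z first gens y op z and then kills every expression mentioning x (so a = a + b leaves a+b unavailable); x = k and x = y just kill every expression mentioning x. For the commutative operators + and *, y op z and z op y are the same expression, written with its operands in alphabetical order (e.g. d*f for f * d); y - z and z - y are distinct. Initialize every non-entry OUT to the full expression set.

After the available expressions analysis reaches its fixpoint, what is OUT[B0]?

Per-block solution:
  B0: | IN={} | OUT={c*e}
  B1: | IN={c*e} | OUT={f-e}
  B2: | IN={} | OUT={}
  B3: | IN={} | OUT={}
  B4: | IN={} | OUT={}
  B5: | IN={} | OUT={a+c}
  B6: | IN={} | OUT={d+f}
  B7: | IN={} | OUT={}
  B8: | IN={} | OUT={}
  B9: | IN={} | OUT={}

B0 is the boundary node: IN[B0] = {}
Applying B0's transfer function to that IN value gives OUT[B0] (row B0 above).

Answer: {c*e}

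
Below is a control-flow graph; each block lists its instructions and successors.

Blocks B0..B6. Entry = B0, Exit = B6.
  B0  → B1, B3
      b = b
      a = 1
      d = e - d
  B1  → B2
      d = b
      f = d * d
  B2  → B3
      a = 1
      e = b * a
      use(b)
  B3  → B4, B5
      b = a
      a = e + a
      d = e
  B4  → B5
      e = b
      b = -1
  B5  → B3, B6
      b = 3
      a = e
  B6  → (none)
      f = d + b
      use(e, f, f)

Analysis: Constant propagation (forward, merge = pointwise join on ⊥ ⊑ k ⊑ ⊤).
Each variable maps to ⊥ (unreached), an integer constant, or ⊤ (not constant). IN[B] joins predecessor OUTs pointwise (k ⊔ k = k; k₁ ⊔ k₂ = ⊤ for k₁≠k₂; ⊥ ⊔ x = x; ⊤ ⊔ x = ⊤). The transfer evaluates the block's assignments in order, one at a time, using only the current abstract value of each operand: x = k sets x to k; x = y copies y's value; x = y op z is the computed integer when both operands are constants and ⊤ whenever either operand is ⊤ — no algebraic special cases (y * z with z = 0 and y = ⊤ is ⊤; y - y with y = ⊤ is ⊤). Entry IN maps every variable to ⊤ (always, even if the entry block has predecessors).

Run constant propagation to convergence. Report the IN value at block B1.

Converged values:
  B0: | IN=(all ⊤) | OUT={a:1; rest ⊤}
  B1: | IN={a:1; rest ⊤} | OUT={a:1; rest ⊤}
  B2: | IN={a:1; rest ⊤} | OUT={a:1; rest ⊤}
  B3: | IN=(all ⊤) | OUT=(all ⊤)
  B4: | IN=(all ⊤) | OUT={b:-1; rest ⊤}
  B5: | IN=(all ⊤) | OUT={b:3; rest ⊤}
  B6: | IN={b:3; rest ⊤} | OUT={b:3; rest ⊤}

Merge at B1: IN[B1] = OUT[B0] = {a: 1, b: ⊤, c: ⊤, d: ⊤, e: ⊤, f: ⊤}

Answer: {a: 1, b: ⊤, c: ⊤, d: ⊤, e: ⊤, f: ⊤}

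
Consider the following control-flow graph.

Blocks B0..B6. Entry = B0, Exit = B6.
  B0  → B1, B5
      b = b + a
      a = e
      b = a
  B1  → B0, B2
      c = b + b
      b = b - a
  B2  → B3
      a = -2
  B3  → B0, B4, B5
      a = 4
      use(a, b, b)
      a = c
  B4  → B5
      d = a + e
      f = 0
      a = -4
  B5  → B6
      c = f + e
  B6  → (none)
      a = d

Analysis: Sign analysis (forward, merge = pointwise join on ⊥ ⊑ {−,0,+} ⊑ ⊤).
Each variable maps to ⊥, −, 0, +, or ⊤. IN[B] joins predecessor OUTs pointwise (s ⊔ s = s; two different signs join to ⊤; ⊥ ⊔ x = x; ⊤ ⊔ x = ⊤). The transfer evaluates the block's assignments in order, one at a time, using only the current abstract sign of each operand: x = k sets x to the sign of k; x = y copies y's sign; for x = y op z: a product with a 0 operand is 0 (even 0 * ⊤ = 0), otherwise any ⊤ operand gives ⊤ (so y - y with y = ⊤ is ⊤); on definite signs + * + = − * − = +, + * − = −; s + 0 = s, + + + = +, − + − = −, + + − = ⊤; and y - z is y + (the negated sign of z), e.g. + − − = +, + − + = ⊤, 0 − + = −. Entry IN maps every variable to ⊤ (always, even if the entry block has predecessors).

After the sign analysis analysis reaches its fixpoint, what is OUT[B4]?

Per-block solution:
  B0: | IN=(all ⊤) | OUT=(all ⊤)
  B1: | IN=(all ⊤) | OUT=(all ⊤)
  B2: | IN=(all ⊤) | OUT={a:-; rest ⊤}
  B3: | IN={a:-; rest ⊤} | OUT=(all ⊤)
  B4: | IN=(all ⊤) | OUT={a:-, f:0; rest ⊤}
  B5: | IN=(all ⊤) | OUT=(all ⊤)
  B6: | IN=(all ⊤) | OUT=(all ⊤)

Merge at B4: IN[B4] = OUT[B3] = {a: ⊤, b: ⊤, c: ⊤, d: ⊤, e: ⊤, f: ⊤}
Applying B4's transfer function to that IN value gives OUT[B4] (row B4 above).

Answer: {a: -, b: ⊤, c: ⊤, d: ⊤, e: ⊤, f: 0}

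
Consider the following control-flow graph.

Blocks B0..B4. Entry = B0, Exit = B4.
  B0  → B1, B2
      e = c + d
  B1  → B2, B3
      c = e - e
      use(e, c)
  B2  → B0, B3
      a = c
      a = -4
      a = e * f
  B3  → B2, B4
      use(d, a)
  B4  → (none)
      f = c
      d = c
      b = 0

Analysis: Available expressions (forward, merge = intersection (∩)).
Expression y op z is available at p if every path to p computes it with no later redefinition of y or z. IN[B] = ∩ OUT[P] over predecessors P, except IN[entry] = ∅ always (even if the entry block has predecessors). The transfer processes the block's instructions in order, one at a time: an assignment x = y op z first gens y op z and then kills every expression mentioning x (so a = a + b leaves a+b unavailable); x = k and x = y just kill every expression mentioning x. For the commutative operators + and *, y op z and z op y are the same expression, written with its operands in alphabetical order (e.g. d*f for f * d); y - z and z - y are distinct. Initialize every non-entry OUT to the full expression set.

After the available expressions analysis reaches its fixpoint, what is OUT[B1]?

Answer: {e-e}

Derivation:
Fixpoint table:
  B0:  IN={}  OUT={c+d}
  B1:  IN={c+d}  OUT={e-e}
  B2:  IN={}  OUT={e*f}
  B3:  IN={}  OUT={}
  B4:  IN={}  OUT={}

Merge at B1: IN[B1] = OUT[B0] = {c+d}
Applying B1's transfer function to that IN value gives OUT[B1] (row B1 above).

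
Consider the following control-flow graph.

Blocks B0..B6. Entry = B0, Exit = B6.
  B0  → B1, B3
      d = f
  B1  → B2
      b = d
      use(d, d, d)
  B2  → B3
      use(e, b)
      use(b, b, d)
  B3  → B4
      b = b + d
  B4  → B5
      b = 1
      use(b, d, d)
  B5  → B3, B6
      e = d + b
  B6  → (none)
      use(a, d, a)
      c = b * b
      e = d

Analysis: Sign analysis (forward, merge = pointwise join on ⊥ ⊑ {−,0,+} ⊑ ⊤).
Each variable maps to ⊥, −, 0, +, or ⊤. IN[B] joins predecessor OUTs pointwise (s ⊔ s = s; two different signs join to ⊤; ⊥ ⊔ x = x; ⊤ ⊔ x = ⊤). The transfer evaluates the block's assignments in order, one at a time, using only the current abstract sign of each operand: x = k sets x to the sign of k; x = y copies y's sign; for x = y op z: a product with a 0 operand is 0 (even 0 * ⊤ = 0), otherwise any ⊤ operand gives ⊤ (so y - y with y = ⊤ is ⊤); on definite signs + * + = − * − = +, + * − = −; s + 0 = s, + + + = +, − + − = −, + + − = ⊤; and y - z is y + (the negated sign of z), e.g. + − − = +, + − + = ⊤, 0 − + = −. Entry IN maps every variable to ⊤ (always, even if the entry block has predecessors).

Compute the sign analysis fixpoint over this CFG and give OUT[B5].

Fixpoint table:
  B0:  IN=(all ⊤)  OUT=(all ⊤)
  B1:  IN=(all ⊤)  OUT=(all ⊤)
  B2:  IN=(all ⊤)  OUT=(all ⊤)
  B3:  IN=(all ⊤)  OUT=(all ⊤)
  B4:  IN=(all ⊤)  OUT={b:+; rest ⊤}
  B5:  IN={b:+; rest ⊤}  OUT={b:+; rest ⊤}
  B6:  IN={b:+; rest ⊤}  OUT={b:+, c:+; rest ⊤}

Merge at B5: IN[B5] = OUT[B4] = {a: ⊤, b: +, c: ⊤, d: ⊤, e: ⊤, f: ⊤}
Applying B5's transfer function to that IN value gives OUT[B5] (row B5 above).

Answer: {a: ⊤, b: +, c: ⊤, d: ⊤, e: ⊤, f: ⊤}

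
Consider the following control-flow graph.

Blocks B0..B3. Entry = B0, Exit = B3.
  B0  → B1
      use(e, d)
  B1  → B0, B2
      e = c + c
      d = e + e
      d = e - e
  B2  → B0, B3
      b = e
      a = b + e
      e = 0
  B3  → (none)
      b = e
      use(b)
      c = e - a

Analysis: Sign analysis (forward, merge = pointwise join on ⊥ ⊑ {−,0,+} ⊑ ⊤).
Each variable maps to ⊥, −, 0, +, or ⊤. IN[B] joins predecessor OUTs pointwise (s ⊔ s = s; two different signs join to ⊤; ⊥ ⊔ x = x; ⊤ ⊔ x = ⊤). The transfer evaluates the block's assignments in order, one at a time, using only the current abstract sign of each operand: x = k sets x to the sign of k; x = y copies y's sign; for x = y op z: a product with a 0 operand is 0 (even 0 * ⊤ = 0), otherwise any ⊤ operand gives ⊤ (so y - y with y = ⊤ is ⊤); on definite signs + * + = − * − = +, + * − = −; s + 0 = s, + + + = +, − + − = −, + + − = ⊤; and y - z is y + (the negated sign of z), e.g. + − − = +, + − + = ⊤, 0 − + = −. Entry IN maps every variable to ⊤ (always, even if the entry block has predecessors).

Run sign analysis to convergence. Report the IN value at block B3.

Answer: {a: ⊤, b: ⊤, c: ⊤, d: ⊤, e: 0, f: ⊤}

Trace:
Per-block solution:
  B0:  IN=(all ⊤)  OUT=(all ⊤)
  B1:  IN=(all ⊤)  OUT=(all ⊤)
  B2:  IN=(all ⊤)  OUT={e:0; rest ⊤}
  B3:  IN={e:0; rest ⊤}  OUT={b:0, e:0; rest ⊤}

Merge at B3: IN[B3] = OUT[B2] = {a: ⊤, b: ⊤, c: ⊤, d: ⊤, e: 0, f: ⊤}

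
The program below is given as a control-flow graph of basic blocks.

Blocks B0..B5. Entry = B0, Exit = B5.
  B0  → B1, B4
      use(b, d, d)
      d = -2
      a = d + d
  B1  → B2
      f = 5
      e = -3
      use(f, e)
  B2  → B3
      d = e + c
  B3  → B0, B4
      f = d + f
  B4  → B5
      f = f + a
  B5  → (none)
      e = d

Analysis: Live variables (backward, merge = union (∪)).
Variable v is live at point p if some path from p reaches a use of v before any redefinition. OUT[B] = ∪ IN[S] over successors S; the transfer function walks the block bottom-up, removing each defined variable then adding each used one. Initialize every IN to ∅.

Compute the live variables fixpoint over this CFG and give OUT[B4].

Answer: {d}

Derivation:
Converged values:
  B0:  IN={b, c, d, f}  OUT={a, b, c, d, f}
  B1:  IN={a, b, c}  OUT={a, b, c, e, f}
  B2:  IN={a, b, c, e, f}  OUT={a, b, c, d, f}
  B3:  IN={a, b, c, d, f}  OUT={a, b, c, d, f}
  B4:  IN={a, d, f}  OUT={d}
  B5:  IN={d}  OUT={}

Merge at B4: OUT[B4] = IN[B5] = {d}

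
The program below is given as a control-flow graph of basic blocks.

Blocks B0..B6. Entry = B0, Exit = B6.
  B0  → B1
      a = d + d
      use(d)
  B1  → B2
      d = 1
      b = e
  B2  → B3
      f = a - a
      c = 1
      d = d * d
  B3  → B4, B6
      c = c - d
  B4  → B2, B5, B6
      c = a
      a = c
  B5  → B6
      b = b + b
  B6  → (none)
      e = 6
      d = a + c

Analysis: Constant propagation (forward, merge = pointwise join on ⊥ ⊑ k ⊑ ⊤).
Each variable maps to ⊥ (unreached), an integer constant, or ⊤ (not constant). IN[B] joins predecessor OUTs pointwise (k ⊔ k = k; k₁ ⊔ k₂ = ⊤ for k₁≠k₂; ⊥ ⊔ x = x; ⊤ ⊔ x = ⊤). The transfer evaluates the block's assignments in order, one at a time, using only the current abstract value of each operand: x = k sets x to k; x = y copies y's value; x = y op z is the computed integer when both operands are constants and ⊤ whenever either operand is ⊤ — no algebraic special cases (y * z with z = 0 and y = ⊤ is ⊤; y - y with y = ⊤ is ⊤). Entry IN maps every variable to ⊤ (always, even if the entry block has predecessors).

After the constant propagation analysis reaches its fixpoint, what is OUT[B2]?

Answer: {a: ⊤, b: ⊤, c: 1, d: 1, e: ⊤, f: ⊤}

Trace:
Converged values:
  B0:  IN=(all ⊤)  OUT=(all ⊤)
  B1:  IN=(all ⊤)  OUT={d:1; rest ⊤}
  B2:  IN={d:1; rest ⊤}  OUT={c:1, d:1; rest ⊤}
  B3:  IN={c:1, d:1; rest ⊤}  OUT={c:0, d:1; rest ⊤}
  B4:  IN={c:0, d:1; rest ⊤}  OUT={d:1; rest ⊤}
  B5:  IN={d:1; rest ⊤}  OUT={d:1; rest ⊤}
  B6:  IN={d:1; rest ⊤}  OUT={e:6; rest ⊤}

Merge at B2: IN[B2] = OUT[B1] ⊔ OUT[B4] = {a: ⊤, b: ⊤, c: ⊤, d: 1, e: ⊤, f: ⊤}
Applying B2's transfer function to that IN value gives OUT[B2] (row B2 above).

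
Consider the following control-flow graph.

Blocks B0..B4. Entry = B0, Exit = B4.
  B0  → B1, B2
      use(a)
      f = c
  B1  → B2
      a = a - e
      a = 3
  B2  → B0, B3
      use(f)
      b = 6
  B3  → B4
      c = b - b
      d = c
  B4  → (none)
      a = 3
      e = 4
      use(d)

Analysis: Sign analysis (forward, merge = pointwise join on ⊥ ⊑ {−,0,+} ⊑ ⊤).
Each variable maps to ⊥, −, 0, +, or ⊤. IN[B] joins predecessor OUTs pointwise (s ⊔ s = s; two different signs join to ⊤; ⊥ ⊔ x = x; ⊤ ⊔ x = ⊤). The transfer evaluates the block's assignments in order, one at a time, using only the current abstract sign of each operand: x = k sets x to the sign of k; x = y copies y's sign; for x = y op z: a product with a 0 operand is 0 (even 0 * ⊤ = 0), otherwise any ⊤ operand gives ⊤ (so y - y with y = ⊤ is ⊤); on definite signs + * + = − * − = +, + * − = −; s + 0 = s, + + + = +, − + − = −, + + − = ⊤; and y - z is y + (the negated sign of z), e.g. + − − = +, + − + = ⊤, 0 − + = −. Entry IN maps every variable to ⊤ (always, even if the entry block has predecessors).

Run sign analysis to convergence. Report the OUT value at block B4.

Answer: {a: +, b: +, c: ⊤, d: ⊤, e: +, f: ⊤}

Trace:
Fixpoint table:
  B0: | IN=(all ⊤) | OUT=(all ⊤)
  B1: | IN=(all ⊤) | OUT={a:+; rest ⊤}
  B2: | IN=(all ⊤) | OUT={b:+; rest ⊤}
  B3: | IN={b:+; rest ⊤} | OUT={b:+; rest ⊤}
  B4: | IN={b:+; rest ⊤} | OUT={a:+, b:+, e:+; rest ⊤}

Merge at B4: IN[B4] = OUT[B3] = {a: ⊤, b: +, c: ⊤, d: ⊤, e: ⊤, f: ⊤}
Applying B4's transfer function to that IN value gives OUT[B4] (row B4 above).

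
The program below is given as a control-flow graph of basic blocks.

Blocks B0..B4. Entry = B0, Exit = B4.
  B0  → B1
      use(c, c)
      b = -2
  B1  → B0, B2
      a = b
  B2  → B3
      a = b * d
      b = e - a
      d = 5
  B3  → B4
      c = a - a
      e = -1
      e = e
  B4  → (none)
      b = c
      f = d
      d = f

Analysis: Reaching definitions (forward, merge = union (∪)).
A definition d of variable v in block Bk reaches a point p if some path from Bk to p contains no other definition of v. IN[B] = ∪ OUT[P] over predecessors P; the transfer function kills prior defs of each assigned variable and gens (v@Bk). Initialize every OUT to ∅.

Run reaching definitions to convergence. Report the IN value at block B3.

Per-block solution:
  B0:   IN={a@B1, b@B0}   OUT={a@B1, b@B0}
  B1:   IN={a@B1, b@B0}   OUT={a@B1, b@B0}
  B2:   IN={a@B1, b@B0}   OUT={a@B2, b@B2, d@B2}
  B3:   IN={a@B2, b@B2, d@B2}   OUT={a@B2, b@B2, c@B3, d@B2, e@B3}
  B4:   IN={a@B2, b@B2, c@B3, d@B2, e@B3}   OUT={a@B2, b@B4, c@B3, d@B4, e@B3, f@B4}

Merge at B3: IN[B3] = OUT[B2] = {a@B2, b@B2, d@B2}

Answer: {a@B2, b@B2, d@B2}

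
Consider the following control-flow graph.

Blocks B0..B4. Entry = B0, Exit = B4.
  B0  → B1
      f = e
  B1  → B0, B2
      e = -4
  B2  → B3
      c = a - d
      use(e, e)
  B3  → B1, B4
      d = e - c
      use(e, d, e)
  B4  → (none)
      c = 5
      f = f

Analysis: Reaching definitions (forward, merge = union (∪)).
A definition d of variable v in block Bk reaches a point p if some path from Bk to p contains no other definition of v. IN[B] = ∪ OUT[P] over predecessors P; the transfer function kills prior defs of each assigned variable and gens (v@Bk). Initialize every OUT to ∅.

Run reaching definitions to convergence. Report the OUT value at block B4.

Answer: {c@B4, d@B3, e@B1, f@B4}

Trace:
Converged values:
  B0:  IN={c@B2, d@B3, e@B1, f@B0}  OUT={c@B2, d@B3, e@B1, f@B0}
  B1:  IN={c@B2, d@B3, e@B1, f@B0}  OUT={c@B2, d@B3, e@B1, f@B0}
  B2:  IN={c@B2, d@B3, e@B1, f@B0}  OUT={c@B2, d@B3, e@B1, f@B0}
  B3:  IN={c@B2, d@B3, e@B1, f@B0}  OUT={c@B2, d@B3, e@B1, f@B0}
  B4:  IN={c@B2, d@B3, e@B1, f@B0}  OUT={c@B4, d@B3, e@B1, f@B4}

Merge at B4: IN[B4] = OUT[B3] = {c@B2, d@B3, e@B1, f@B0}
Applying B4's transfer function to that IN value gives OUT[B4] (row B4 above).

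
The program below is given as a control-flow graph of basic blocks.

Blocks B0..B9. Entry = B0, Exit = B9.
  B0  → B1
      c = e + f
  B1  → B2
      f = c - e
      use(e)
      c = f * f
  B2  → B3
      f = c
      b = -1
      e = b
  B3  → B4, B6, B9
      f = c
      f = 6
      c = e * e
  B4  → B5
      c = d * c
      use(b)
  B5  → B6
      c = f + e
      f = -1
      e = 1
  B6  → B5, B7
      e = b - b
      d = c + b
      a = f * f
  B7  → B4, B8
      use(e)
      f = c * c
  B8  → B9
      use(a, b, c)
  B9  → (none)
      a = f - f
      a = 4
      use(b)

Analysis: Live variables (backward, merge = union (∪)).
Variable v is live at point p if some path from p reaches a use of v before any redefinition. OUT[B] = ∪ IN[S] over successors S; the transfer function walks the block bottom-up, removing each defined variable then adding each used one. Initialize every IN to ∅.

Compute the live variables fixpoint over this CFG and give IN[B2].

Answer: {c, d}

Trace:
Converged values:
  B0: | IN={d, e, f} | OUT={c, d, e}
  B1: | IN={c, d, e} | OUT={c, d}
  B2: | IN={c, d} | OUT={b, c, d, e}
  B3: | IN={b, c, d, e} | OUT={b, c, d, e, f}
  B4: | IN={b, c, d, e, f} | OUT={b, e, f}
  B5: | IN={b, e, f} | OUT={b, c, f}
  B6: | IN={b, c, f} | OUT={a, b, c, d, e, f}
  B7: | IN={a, b, c, d, e} | OUT={a, b, c, d, e, f}
  B8: | IN={a, b, c, f} | OUT={b, f}
  B9: | IN={b, f} | OUT={}

Merge at B2: OUT[B2] = IN[B3] = {b, c, d, e}
Applying B2's transfer function to that OUT value gives IN[B2] (row B2 above).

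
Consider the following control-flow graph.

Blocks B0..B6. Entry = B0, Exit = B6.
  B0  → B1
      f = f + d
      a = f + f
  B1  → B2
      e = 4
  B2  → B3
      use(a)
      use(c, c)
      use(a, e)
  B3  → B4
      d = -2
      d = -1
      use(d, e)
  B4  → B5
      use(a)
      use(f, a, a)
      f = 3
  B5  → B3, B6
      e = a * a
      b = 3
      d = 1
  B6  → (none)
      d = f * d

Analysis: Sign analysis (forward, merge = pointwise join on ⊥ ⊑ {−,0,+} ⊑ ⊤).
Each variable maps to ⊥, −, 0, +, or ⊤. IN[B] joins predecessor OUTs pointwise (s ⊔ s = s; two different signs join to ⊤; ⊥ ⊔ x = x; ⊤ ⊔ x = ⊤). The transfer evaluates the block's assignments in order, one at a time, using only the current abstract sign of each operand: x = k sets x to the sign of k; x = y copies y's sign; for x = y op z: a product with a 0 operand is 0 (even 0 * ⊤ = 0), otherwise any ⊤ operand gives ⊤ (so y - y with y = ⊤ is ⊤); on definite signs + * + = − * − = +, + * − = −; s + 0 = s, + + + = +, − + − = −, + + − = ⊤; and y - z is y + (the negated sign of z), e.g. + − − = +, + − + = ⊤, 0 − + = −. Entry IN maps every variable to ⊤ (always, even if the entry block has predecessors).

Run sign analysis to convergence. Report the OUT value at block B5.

Answer: {a: ⊤, b: +, c: ⊤, d: +, e: ⊤, f: +}

Trace:
Converged values:
  B0:   IN=(all ⊤)   OUT=(all ⊤)
  B1:   IN=(all ⊤)   OUT={e:+; rest ⊤}
  B2:   IN={e:+; rest ⊤}   OUT={e:+; rest ⊤}
  B3:   IN=(all ⊤)   OUT={d:-; rest ⊤}
  B4:   IN={d:-; rest ⊤}   OUT={d:-, f:+; rest ⊤}
  B5:   IN={d:-, f:+; rest ⊤}   OUT={b:+, d:+, f:+; rest ⊤}
  B6:   IN={b:+, d:+, f:+; rest ⊤}   OUT={b:+, d:+, f:+; rest ⊤}

Merge at B5: IN[B5] = OUT[B4] = {a: ⊤, b: ⊤, c: ⊤, d: -, e: ⊤, f: +}
Applying B5's transfer function to that IN value gives OUT[B5] (row B5 above).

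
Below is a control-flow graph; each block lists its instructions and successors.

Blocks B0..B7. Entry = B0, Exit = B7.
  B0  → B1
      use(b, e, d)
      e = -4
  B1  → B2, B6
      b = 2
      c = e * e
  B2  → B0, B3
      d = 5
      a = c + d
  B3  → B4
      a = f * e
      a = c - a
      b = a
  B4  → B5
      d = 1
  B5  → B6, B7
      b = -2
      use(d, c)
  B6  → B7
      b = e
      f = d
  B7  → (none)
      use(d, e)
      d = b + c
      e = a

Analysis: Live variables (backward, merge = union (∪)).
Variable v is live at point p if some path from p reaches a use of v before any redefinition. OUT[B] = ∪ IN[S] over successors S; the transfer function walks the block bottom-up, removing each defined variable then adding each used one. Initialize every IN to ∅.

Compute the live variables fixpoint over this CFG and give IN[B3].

Converged values:
  B0:  IN={a, b, d, e, f}  OUT={a, d, e, f}
  B1:  IN={a, d, e, f}  OUT={a, b, c, d, e, f}
  B2:  IN={b, c, e, f}  OUT={a, b, c, d, e, f}
  B3:  IN={c, e, f}  OUT={a, c, e}
  B4:  IN={a, c, e}  OUT={a, c, d, e}
  B5:  IN={a, c, d, e}  OUT={a, b, c, d, e}
  B6:  IN={a, c, d, e}  OUT={a, b, c, d, e}
  B7:  IN={a, b, c, d, e}  OUT={}

Merge at B3: OUT[B3] = IN[B4] = {a, c, e}
Applying B3's transfer function to that OUT value gives IN[B3] (row B3 above).

Answer: {c, e, f}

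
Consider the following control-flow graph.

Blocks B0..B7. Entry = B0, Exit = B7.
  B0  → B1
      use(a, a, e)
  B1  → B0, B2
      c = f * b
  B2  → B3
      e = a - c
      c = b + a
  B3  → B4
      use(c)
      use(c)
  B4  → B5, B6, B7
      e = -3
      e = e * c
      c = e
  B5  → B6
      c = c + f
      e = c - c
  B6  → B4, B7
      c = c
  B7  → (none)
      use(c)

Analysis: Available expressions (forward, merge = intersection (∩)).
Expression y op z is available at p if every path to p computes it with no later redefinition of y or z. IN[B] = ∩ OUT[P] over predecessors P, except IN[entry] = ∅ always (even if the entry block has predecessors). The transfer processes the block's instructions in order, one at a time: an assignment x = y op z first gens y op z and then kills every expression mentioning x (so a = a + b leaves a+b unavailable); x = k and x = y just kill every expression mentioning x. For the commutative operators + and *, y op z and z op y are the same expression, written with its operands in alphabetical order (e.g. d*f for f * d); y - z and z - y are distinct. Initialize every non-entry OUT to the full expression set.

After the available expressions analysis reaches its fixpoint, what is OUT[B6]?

Answer: {a+b, b*f}

Trace:
Per-block solution:
  B0:  IN={}  OUT={}
  B1:  IN={}  OUT={b*f}
  B2:  IN={b*f}  OUT={a+b, b*f}
  B3:  IN={a+b, b*f}  OUT={a+b, b*f}
  B4:  IN={a+b, b*f}  OUT={a+b, b*f}
  B5:  IN={a+b, b*f}  OUT={a+b, b*f, c-c}
  B6:  IN={a+b, b*f}  OUT={a+b, b*f}
  B7:  IN={a+b, b*f}  OUT={a+b, b*f}

Merge at B6: IN[B6] = OUT[B4] ∩ OUT[B5] = {a+b, b*f}
Applying B6's transfer function to that IN value gives OUT[B6] (row B6 above).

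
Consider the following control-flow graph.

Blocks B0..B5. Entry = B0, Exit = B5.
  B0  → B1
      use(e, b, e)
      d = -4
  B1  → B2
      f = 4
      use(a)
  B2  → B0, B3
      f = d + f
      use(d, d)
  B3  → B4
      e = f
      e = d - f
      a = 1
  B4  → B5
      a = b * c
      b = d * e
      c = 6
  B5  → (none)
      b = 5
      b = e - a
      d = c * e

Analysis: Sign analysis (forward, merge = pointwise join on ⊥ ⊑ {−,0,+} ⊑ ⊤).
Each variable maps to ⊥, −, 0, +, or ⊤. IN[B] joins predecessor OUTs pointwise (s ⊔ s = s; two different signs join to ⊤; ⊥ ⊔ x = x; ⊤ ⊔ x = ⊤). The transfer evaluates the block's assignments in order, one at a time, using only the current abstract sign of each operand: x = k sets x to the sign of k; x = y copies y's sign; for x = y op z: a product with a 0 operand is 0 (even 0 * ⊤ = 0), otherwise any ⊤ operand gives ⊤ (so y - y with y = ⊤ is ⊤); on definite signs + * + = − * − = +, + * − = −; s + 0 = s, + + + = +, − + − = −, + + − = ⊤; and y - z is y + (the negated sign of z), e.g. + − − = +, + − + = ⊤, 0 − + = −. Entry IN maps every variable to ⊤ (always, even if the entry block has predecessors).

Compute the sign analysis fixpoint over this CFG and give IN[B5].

Answer: {a: ⊤, b: ⊤, c: +, d: -, e: ⊤, f: ⊤}

Derivation:
Per-block solution:
  B0: | IN=(all ⊤) | OUT={d:-; rest ⊤}
  B1: | IN={d:-; rest ⊤} | OUT={d:-, f:+; rest ⊤}
  B2: | IN={d:-, f:+; rest ⊤} | OUT={d:-; rest ⊤}
  B3: | IN={d:-; rest ⊤} | OUT={a:+, d:-; rest ⊤}
  B4: | IN={a:+, d:-; rest ⊤} | OUT={c:+, d:-; rest ⊤}
  B5: | IN={c:+, d:-; rest ⊤} | OUT={c:+; rest ⊤}

Merge at B5: IN[B5] = OUT[B4] = {a: ⊤, b: ⊤, c: +, d: -, e: ⊤, f: ⊤}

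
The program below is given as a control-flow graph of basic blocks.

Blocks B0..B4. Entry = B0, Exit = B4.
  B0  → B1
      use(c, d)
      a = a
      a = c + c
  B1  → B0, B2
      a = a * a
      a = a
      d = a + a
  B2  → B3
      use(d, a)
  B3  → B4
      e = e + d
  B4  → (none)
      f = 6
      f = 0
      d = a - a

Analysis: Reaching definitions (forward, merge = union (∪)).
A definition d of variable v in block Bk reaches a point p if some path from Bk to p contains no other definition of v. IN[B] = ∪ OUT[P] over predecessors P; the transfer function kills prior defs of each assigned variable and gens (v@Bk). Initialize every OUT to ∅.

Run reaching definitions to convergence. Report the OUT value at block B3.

Answer: {a@B1, d@B1, e@B3}

Trace:
Per-block solution:
  B0: | IN={a@B1, d@B1} | OUT={a@B0, d@B1}
  B1: | IN={a@B0, d@B1} | OUT={a@B1, d@B1}
  B2: | IN={a@B1, d@B1} | OUT={a@B1, d@B1}
  B3: | IN={a@B1, d@B1} | OUT={a@B1, d@B1, e@B3}
  B4: | IN={a@B1, d@B1, e@B3} | OUT={a@B1, d@B4, e@B3, f@B4}

Merge at B3: IN[B3] = OUT[B2] = {a@B1, d@B1}
Applying B3's transfer function to that IN value gives OUT[B3] (row B3 above).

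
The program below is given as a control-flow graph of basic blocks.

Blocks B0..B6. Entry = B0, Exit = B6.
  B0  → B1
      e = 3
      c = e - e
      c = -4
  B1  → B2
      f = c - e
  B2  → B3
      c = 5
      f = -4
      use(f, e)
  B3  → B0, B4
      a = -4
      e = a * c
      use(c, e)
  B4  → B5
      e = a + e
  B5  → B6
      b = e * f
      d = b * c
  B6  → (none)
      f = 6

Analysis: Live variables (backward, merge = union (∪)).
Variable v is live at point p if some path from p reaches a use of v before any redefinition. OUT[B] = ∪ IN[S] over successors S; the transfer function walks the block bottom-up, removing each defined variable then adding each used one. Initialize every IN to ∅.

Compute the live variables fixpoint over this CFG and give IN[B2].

Converged values:
  B0:  IN={}  OUT={c, e}
  B1:  IN={c, e}  OUT={e}
  B2:  IN={e}  OUT={c, f}
  B3:  IN={c, f}  OUT={a, c, e, f}
  B4:  IN={a, c, e, f}  OUT={c, e, f}
  B5:  IN={c, e, f}  OUT={}
  B6:  IN={}  OUT={}

Merge at B2: OUT[B2] = IN[B3] = {c, f}
Applying B2's transfer function to that OUT value gives IN[B2] (row B2 above).

Answer: {e}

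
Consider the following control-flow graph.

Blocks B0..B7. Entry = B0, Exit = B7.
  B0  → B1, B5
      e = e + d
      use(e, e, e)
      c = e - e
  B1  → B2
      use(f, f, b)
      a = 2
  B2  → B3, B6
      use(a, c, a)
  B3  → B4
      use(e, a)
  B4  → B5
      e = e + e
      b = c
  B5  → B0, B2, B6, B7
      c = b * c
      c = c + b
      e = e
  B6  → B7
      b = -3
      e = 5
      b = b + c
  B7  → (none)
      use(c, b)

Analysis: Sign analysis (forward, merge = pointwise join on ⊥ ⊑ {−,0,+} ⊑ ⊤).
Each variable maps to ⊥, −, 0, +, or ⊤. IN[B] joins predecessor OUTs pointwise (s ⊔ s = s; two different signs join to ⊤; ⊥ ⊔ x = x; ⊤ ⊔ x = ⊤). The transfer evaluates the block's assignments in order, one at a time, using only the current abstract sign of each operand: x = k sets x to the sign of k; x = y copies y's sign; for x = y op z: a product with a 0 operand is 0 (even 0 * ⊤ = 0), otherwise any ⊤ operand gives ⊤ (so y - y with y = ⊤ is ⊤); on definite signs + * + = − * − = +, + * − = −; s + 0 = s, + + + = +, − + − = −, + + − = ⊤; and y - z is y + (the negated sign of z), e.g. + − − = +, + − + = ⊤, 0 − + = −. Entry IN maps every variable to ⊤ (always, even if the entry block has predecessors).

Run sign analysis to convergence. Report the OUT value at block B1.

Answer: {a: +, b: ⊤, c: ⊤, d: ⊤, e: ⊤, f: ⊤}

Working:
Fixpoint table:
  B0:  IN=(all ⊤)  OUT=(all ⊤)
  B1:  IN=(all ⊤)  OUT={a:+; rest ⊤}
  B2:  IN=(all ⊤)  OUT=(all ⊤)
  B3:  IN=(all ⊤)  OUT=(all ⊤)
  B4:  IN=(all ⊤)  OUT=(all ⊤)
  B5:  IN=(all ⊤)  OUT=(all ⊤)
  B6:  IN=(all ⊤)  OUT={e:+; rest ⊤}
  B7:  IN=(all ⊤)  OUT=(all ⊤)

Merge at B1: IN[B1] = OUT[B0] = {a: ⊤, b: ⊤, c: ⊤, d: ⊤, e: ⊤, f: ⊤}
Applying B1's transfer function to that IN value gives OUT[B1] (row B1 above).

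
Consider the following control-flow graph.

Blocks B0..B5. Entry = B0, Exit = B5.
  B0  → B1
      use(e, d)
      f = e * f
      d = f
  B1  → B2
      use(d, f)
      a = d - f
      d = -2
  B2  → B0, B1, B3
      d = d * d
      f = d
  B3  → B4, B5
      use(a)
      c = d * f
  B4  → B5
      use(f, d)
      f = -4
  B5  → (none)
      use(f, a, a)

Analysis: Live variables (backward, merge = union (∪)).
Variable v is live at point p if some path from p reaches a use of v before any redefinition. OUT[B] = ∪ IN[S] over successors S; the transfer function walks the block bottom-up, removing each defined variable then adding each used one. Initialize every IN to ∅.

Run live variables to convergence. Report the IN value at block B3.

Converged values:
  B0:   IN={d, e, f}   OUT={d, e, f}
  B1:   IN={d, e, f}   OUT={a, d, e}
  B2:   IN={a, d, e}   OUT={a, d, e, f}
  B3:   IN={a, d, f}   OUT={a, d, f}
  B4:   IN={a, d, f}   OUT={a, f}
  B5:   IN={a, f}   OUT={}

Merge at B3: OUT[B3] = IN[B4] ⊔ IN[B5] = {a, d, f}
Applying B3's transfer function to that OUT value gives IN[B3] (row B3 above).

Answer: {a, d, f}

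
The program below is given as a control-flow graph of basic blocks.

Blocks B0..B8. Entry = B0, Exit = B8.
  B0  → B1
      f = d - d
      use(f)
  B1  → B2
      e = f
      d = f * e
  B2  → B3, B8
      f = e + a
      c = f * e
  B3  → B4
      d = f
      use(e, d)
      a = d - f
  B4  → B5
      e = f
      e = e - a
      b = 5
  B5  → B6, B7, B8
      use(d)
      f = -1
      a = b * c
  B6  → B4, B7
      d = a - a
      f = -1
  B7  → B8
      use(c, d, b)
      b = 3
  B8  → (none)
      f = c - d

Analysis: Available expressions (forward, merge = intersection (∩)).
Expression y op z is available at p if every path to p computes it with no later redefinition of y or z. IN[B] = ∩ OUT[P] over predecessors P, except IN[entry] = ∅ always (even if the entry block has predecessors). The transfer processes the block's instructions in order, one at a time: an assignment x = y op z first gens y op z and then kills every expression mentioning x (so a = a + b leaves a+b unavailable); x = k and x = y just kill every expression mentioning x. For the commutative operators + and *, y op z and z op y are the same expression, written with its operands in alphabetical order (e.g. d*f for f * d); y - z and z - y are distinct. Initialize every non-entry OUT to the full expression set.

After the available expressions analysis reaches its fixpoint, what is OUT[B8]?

Fixpoint table:
  B0:   IN={}   OUT={d-d}
  B1:   IN={d-d}   OUT={e*f}
  B2:   IN={e*f}   OUT={a+e, e*f}
  B3:   IN={a+e, e*f}   OUT={d-f, e*f}
  B4:   IN={}   OUT={}
  B5:   IN={}   OUT={b*c}
  B6:   IN={b*c}   OUT={a-a, b*c}
  B7:   IN={b*c}   OUT={}
  B8:   IN={}   OUT={c-d}

Merge at B8: IN[B8] = OUT[B2] ∩ OUT[B5] ∩ OUT[B7] = {}
Applying B8's transfer function to that IN value gives OUT[B8] (row B8 above).

Answer: {c-d}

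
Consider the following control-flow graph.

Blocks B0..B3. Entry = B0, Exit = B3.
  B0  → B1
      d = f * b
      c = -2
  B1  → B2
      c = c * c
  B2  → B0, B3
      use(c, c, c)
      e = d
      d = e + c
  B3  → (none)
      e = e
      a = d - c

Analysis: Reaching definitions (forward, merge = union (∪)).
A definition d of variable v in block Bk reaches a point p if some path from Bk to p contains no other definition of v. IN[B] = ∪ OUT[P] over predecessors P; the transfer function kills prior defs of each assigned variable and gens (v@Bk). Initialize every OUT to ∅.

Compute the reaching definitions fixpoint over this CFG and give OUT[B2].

Answer: {c@B1, d@B2, e@B2}

Trace:
Converged values:
  B0: | IN={c@B1, d@B2, e@B2} | OUT={c@B0, d@B0, e@B2}
  B1: | IN={c@B0, d@B0, e@B2} | OUT={c@B1, d@B0, e@B2}
  B2: | IN={c@B1, d@B0, e@B2} | OUT={c@B1, d@B2, e@B2}
  B3: | IN={c@B1, d@B2, e@B2} | OUT={a@B3, c@B1, d@B2, e@B3}

Merge at B2: IN[B2] = OUT[B1] = {c@B1, d@B0, e@B2}
Applying B2's transfer function to that IN value gives OUT[B2] (row B2 above).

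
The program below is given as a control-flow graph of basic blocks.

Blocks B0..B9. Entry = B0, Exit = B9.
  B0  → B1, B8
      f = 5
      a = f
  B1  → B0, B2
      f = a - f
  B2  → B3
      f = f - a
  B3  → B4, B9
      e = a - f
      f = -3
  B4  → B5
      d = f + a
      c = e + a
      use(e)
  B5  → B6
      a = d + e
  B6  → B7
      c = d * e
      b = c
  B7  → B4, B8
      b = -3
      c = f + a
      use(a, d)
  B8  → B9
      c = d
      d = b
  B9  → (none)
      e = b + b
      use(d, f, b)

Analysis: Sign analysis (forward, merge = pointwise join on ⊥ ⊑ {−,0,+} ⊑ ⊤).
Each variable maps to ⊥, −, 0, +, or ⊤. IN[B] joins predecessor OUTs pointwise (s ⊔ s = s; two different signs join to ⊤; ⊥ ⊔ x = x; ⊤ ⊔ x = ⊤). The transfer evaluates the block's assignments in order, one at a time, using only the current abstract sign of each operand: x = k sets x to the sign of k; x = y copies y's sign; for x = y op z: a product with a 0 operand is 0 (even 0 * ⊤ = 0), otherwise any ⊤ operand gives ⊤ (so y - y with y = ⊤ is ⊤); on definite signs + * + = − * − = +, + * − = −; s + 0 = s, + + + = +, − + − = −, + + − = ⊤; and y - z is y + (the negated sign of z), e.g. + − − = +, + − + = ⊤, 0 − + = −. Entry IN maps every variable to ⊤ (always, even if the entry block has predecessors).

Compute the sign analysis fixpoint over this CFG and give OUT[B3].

Per-block solution:
  B0:  IN=(all ⊤)  OUT={a:+, f:+; rest ⊤}
  B1:  IN={a:+, f:+; rest ⊤}  OUT={a:+; rest ⊤}
  B2:  IN={a:+; rest ⊤}  OUT={a:+; rest ⊤}
  B3:  IN={a:+; rest ⊤}  OUT={a:+, f:-; rest ⊤}
  B4:  IN={f:-; rest ⊤}  OUT={f:-; rest ⊤}
  B5:  IN={f:-; rest ⊤}  OUT={f:-; rest ⊤}
  B6:  IN={f:-; rest ⊤}  OUT={f:-; rest ⊤}
  B7:  IN={f:-; rest ⊤}  OUT={b:-, f:-; rest ⊤}
  B8:  IN=(all ⊤)  OUT=(all ⊤)
  B9:  IN=(all ⊤)  OUT=(all ⊤)

Merge at B3: IN[B3] = OUT[B2] = {a: +, b: ⊤, c: ⊤, d: ⊤, e: ⊤, f: ⊤}
Applying B3's transfer function to that IN value gives OUT[B3] (row B3 above).

Answer: {a: +, b: ⊤, c: ⊤, d: ⊤, e: ⊤, f: -}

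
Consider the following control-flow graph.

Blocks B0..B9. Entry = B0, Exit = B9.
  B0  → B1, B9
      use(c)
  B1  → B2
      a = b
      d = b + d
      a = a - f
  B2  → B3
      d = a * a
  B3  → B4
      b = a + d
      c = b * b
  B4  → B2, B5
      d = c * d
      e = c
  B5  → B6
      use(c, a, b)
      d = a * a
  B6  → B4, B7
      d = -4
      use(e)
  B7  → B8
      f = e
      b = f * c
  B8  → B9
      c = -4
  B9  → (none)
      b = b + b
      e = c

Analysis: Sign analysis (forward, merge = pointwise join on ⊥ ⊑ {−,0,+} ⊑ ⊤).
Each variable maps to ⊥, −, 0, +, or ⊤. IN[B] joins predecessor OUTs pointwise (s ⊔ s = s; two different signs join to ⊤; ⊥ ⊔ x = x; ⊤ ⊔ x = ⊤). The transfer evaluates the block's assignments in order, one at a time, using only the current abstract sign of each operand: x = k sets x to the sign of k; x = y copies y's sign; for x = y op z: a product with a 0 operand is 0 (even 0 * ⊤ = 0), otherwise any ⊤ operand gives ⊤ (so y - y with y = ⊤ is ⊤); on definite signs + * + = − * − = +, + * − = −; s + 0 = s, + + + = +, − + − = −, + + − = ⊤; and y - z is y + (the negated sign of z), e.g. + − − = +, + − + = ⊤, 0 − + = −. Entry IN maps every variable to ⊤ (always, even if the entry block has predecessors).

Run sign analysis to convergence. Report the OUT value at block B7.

Converged values:
  B0:  IN=(all ⊤)  OUT=(all ⊤)
  B1:  IN=(all ⊤)  OUT=(all ⊤)
  B2:  IN=(all ⊤)  OUT=(all ⊤)
  B3:  IN=(all ⊤)  OUT=(all ⊤)
  B4:  IN=(all ⊤)  OUT=(all ⊤)
  B5:  IN=(all ⊤)  OUT=(all ⊤)
  B6:  IN=(all ⊤)  OUT={d:-; rest ⊤}
  B7:  IN={d:-; rest ⊤}  OUT={d:-; rest ⊤}
  B8:  IN={d:-; rest ⊤}  OUT={c:-, d:-; rest ⊤}
  B9:  IN=(all ⊤)  OUT=(all ⊤)

Merge at B7: IN[B7] = OUT[B6] = {a: ⊤, b: ⊤, c: ⊤, d: -, e: ⊤, f: ⊤}
Applying B7's transfer function to that IN value gives OUT[B7] (row B7 above).

Answer: {a: ⊤, b: ⊤, c: ⊤, d: -, e: ⊤, f: ⊤}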